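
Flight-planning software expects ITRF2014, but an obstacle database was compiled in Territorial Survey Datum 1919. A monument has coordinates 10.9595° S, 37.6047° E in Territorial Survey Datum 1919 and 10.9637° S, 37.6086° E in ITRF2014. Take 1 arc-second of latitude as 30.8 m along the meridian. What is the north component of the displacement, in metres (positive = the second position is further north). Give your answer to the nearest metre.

Δφ = -10.9637° − -10.9595° = -0.0042°; Δλ = 37.6086° − 37.6047° = +0.0039°.
1° of latitude = 3600 × 30.80 = 110880 m.
ΔN = Δφ × 110880 = -465.7 m; ΔE = Δλ × 110880 × cos(-10.9595°) = +0.0039 × 110880 × 0.981762 = 424.5 m.

ΔN = -466 m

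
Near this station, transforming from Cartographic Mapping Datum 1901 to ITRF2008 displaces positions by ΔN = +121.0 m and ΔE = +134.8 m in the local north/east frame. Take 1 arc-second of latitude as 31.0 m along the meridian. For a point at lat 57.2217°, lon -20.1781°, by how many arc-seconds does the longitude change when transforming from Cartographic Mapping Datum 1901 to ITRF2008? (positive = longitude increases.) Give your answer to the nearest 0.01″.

Δλ = 8.03″

At latitude 57.2217°, cos φ = 0.541390.
1″ of longitude at this latitude = 31.00 × cos φ = 16.7831 m, so Δλ = 134.8 / 16.7831 = 8.032″.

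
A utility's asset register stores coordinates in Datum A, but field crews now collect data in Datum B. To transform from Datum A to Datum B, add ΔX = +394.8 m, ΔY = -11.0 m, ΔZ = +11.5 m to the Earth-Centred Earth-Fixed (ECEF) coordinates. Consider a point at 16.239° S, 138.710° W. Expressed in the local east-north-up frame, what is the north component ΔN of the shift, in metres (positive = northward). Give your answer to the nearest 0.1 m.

At φ = -16.239°, λ = -138.710°: sin φ = -0.279645, cos φ = 0.960104, sin λ = -0.659871, cos λ = -0.751379.
ΔN = −sin φ cos λ·ΔX − sin φ sin λ·ΔY + cos φ·ΔZ = −(-0.279645)(-0.751379)(394.8) − (-0.279645)(-0.659871)(-11.0) + (0.960104)(11.5) = -69.88 m.

ΔN = -69.9 m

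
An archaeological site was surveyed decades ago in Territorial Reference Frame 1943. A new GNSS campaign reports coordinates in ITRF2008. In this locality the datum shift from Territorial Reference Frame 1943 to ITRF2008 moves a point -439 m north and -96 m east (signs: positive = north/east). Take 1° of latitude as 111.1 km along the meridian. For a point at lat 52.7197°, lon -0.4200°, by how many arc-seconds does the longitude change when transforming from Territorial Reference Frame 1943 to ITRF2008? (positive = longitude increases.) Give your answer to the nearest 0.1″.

At latitude 52.7197°, cos φ = 0.605715.
1° of longitude at this latitude = 111.1 × cos φ = 67.29 km, so Δλ = -96.0 / 67294.9 = -0.0014266° = -5.136″.

Δλ = -5.1″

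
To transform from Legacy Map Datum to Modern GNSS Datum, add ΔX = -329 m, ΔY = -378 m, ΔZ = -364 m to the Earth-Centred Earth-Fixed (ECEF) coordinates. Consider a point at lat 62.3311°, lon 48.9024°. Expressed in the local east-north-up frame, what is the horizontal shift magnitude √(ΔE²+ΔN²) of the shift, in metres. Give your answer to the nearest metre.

At φ = 62.3311°, λ = 48.9024°: sin φ = 0.885646, cos φ = 0.464361, sin λ = 0.753591, cos λ = 0.657344.
ΔE = −sin λ·ΔX + cos λ·ΔY = −(0.753591)·(-329) + (0.657344)·(-378) = -0.54 m.
ΔN = −sin φ cos λ·ΔX − sin φ sin λ·ΔY + cos φ·ΔZ = −(0.885646)(0.657344)(-329) − (0.885646)(0.753591)(-378) + (0.464361)(-364) = 274.79 m.
Horizontal magnitude = √(ΔE² + ΔN²) = √((-0.54)² + 274.79²) = 274.79 m.

275 m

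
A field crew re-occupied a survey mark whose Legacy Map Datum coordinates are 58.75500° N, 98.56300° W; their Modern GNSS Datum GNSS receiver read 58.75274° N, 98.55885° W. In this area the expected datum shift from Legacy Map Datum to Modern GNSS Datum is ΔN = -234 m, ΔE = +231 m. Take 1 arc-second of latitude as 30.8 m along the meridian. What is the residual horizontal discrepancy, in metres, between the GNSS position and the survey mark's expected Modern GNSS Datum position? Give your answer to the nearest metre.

Observed coordinate differences: Δφ = -0.00226°, Δλ = +0.00415°.
Converting to metres (1° lat = 110880 m, cos φ = 0.518699): observed ΔN = -250.6 m, observed ΔE = 238.7 m.
Subtracting the expected shift leaves a residual of -250.6 − (-234) = -16.6 m north and 238.7 − (231) = 7.7 m east.
Residual distance = √((-16.6)² + 7.7²) = 18.3 m.

18 m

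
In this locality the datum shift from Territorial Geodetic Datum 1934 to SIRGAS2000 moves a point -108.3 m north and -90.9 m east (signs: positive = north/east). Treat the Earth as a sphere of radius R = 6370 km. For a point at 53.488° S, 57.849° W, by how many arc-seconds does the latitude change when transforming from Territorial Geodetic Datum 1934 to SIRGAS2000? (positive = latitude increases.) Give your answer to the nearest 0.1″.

On a sphere of radius R, 1 rad of latitude = R, so Δφ = ΔN / R = -108.3 / 6370000 = -1.7002e-05 rad = -3.507″.

Δφ = -3.5″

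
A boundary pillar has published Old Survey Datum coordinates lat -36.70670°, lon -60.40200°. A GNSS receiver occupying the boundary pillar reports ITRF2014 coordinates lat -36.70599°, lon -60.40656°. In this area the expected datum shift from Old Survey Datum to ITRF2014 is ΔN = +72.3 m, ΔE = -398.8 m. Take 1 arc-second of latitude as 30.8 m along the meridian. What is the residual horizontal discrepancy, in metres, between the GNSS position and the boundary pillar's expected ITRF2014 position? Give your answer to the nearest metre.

9 m

Observed coordinate differences: Δφ = +0.00071°, Δλ = -0.00456°.
Converting to metres (1° lat = 110880 m, cos φ = 0.801706): observed ΔN = 78.7 m, observed ΔE = -405.4 m.
Subtracting the expected shift leaves a residual of 78.7 − (72.3) = 6.4 m north and -405.4 − (-398.8) = -6.6 m east.
Residual distance = √(6.4² + (-6.6)²) = 9.2 m.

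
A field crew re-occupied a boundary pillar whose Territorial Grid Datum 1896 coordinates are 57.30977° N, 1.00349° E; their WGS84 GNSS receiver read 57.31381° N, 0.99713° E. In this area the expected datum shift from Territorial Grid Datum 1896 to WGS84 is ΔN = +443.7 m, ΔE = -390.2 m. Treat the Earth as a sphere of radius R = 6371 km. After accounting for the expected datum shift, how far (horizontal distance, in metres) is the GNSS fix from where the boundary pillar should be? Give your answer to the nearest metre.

10 m

Observed coordinate differences: Δφ = +0.00404°, Δλ = -0.00636°.
Converting to metres (1° lat = 111195 m, cos φ = 0.540097): observed ΔN = 449.2 m, observed ΔE = -382.0 m.
Subtracting the expected shift leaves a residual of 449.2 − (443.7) = 5.5 m north and -382.0 − (-390.2) = 8.2 m east.
Residual distance = √(5.5² + 8.2²) = 9.9 m.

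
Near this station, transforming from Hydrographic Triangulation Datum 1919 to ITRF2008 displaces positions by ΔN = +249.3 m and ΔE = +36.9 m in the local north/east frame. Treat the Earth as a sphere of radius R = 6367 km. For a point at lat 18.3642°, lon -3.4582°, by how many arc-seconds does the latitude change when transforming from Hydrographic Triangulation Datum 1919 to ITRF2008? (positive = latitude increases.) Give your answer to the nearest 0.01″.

Δφ = 8.08″

On a sphere of radius R, 1 rad of latitude = R, so Δφ = ΔN / R = 249.3 / 6367000 = 3.9155e-05 rad = 8.076″.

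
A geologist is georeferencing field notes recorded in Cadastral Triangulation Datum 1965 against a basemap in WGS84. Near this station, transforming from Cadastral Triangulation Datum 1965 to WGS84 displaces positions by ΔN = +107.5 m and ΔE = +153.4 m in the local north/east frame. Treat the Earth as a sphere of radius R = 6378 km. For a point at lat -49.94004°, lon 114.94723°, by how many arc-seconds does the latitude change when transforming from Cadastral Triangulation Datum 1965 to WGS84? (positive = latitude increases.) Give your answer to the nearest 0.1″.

Δφ = 3.5″

On a sphere of radius R, 1 rad of latitude = R, so Δφ = ΔN / R = 107.5 / 6378000 = 1.6855e-05 rad = 3.477″.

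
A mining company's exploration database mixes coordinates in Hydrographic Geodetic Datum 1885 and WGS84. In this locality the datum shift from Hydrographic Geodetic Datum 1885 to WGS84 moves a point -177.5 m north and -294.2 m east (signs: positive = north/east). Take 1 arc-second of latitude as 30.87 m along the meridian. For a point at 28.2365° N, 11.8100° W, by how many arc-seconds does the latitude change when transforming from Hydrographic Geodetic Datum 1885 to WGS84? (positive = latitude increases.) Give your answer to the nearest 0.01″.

1″ of latitude = 30.87 m, so Δφ = -177.5 / 30.87 = -5.750″.

Δφ = -5.75″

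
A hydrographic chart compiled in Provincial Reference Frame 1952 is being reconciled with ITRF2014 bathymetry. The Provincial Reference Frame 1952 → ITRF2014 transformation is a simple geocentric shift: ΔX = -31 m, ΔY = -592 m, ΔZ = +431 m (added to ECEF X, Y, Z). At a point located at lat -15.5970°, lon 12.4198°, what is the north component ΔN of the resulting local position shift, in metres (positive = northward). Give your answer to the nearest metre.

The local north axis is (−sin φ cos λ, −sin φ sin λ, cos φ), giving ΔN = -8.140 − 34.233 + 415.129 = 372.76 m.

ΔN = 373 m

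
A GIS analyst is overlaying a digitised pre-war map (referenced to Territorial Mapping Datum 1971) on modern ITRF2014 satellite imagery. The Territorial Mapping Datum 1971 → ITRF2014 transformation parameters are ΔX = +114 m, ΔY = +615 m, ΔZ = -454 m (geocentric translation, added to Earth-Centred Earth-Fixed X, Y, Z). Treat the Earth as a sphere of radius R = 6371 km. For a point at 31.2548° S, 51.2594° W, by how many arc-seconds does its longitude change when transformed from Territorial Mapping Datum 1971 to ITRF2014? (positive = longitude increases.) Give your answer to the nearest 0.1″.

Δλ = 17.9″

sin φ = -0.518845, cos φ = 0.854868, sin λ = -0.779987, cos λ = 0.625796.
East component: ΔE = −sin λ·ΔX + cos λ·ΔY = −(-0.779987)(114) + (0.625796)(615) = 473.78 m.
1° of latitude spans πR/180 = 111195 m; at latitude φ, 1° of longitude spans that × cos φ = 95057.0 m, so Δλ = 473.78 / 95057.0 × 3600 = 17.943″.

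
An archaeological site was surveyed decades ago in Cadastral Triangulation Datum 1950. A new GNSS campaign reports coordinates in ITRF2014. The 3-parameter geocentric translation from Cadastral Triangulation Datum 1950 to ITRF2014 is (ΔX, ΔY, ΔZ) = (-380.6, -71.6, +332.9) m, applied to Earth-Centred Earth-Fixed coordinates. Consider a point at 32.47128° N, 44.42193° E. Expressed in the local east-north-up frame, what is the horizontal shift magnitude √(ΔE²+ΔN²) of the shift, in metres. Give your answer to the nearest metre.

At φ = 32.47128°, λ = 44.42193°: sin φ = 0.536877, cos φ = 0.843661, sin λ = 0.699937, cos λ = 0.714205.
ΔE = −sin λ·ΔX + cos λ·ΔY = −(0.699937)·(-380.6) + (0.714205)·(-71.6) = 215.26 m.
ΔN = −sin φ cos λ·ΔX − sin φ sin λ·ΔY + cos φ·ΔZ = −(0.536877)(0.714205)(-380.6) − (0.536877)(0.699937)(-71.6) + (0.843661)(332.9) = 453.70 m.
Horizontal magnitude = √(ΔE² + ΔN²) = √(215.26² + 453.70²) = 502.17 m.

502 m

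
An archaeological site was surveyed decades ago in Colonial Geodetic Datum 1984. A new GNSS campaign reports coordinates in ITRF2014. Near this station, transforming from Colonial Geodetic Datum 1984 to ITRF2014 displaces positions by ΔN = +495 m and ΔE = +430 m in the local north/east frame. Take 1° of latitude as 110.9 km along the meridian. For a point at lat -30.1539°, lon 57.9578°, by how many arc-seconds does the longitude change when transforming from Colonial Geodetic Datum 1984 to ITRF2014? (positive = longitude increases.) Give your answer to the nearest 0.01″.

At latitude -30.1539°, cos φ = 0.864679.
1° of longitude at this latitude = 110.9 × cos φ = 95.89 km, so Δλ = 430.0 / 95892.9 = 0.0044842° = 16.143″.

Δλ = 16.14″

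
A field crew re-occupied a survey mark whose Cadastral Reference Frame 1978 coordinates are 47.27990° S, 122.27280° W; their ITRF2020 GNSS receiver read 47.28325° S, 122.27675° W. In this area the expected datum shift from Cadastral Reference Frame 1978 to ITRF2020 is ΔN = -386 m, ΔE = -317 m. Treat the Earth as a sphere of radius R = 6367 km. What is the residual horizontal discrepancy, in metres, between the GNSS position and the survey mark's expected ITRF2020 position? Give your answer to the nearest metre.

Observed coordinate differences: Δφ = -0.00335°, Δλ = -0.00395°.
Converting to metres (1° lat = 111125 m, cos φ = 0.678417): observed ΔN = -372.3 m, observed ΔE = -297.8 m.
Subtracting the expected shift leaves a residual of -372.3 − (-386) = 13.7 m north and -297.8 − (-317) = 19.2 m east.
Residual distance = √(13.7² + 19.2²) = 23.6 m.

24 m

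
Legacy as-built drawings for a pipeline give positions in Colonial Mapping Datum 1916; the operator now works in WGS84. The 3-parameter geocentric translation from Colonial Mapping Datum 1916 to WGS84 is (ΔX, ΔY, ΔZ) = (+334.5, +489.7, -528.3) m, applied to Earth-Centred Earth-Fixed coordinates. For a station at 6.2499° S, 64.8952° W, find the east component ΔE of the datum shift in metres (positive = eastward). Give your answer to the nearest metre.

ΔE = 511 m

The local east axis at (φ, λ) is (−sin λ, cos λ, 0), so ΔE = −sin(-64.8952°)·334.5 + cos(-64.8952°)·489.7 = 510.67 m.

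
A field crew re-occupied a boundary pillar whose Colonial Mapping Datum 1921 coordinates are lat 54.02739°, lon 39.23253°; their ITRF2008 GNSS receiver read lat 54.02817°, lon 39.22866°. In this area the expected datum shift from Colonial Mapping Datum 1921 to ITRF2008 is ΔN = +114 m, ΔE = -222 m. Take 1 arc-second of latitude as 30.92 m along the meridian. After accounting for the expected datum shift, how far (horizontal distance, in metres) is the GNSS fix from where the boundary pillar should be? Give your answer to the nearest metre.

Observed coordinate differences: Δφ = +0.00078°, Δλ = -0.00387°.
Converting to metres (1° lat = 111312 m, cos φ = 0.587398): observed ΔN = 86.8 m, observed ΔE = -253.0 m.
Subtracting the expected shift leaves a residual of 86.8 − (114) = -27.2 m north and -253.0 − (-222) = -31.0 m east.
Residual distance = √((-27.2)² + (-31.0)²) = 41.3 m.

41 m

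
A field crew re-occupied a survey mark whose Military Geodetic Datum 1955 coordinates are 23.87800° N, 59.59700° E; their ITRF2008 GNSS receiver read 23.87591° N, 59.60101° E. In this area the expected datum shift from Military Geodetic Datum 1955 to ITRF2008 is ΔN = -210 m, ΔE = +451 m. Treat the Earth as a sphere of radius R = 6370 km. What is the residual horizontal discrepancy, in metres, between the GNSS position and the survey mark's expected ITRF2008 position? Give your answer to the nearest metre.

49 m

Observed coordinate differences: Δφ = -0.00209°, Δλ = +0.00401°.
Converting to metres (1° lat = 111177 m, cos φ = 0.914409): observed ΔN = -232.4 m, observed ΔE = 407.7 m.
Subtracting the expected shift leaves a residual of -232.4 − (-210) = -22.4 m north and 407.7 − (451) = -43.3 m east.
Residual distance = √((-22.4)² + (-43.3)²) = 48.8 m.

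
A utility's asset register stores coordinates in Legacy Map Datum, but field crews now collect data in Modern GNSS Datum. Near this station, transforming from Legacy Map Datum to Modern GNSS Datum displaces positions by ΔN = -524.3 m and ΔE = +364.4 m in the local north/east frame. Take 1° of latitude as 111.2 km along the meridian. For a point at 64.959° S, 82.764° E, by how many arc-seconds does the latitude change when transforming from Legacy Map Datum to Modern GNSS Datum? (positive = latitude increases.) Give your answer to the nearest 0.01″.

1° of latitude = 111.2 km, so Δφ = -524.3 / 111200 = -0.0047149° = -16.974″.

Δφ = -16.97″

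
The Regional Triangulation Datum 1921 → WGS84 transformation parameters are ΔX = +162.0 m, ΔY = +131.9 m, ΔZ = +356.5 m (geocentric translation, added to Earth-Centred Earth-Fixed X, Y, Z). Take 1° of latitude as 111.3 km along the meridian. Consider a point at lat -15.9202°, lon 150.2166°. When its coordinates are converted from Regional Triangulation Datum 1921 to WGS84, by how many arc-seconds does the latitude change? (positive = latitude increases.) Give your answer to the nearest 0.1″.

Δφ = 10.4″

sin φ = -0.274298, cos φ = 0.961645, sin λ = 0.496723, cos λ = -0.867909.
North component: ΔN = −sin φ cos λ·ΔX − sin φ sin λ·ΔY + cos φ·ΔZ = −(-0.274298)(-0.867909)(162.0) − (-0.274298)(0.496723)(131.9) + (0.961645)(356.5) = 322.23 m.
1° of latitude spans 111300 m, so Δφ = 322.23 / 111300 × 3600 = 10.423″.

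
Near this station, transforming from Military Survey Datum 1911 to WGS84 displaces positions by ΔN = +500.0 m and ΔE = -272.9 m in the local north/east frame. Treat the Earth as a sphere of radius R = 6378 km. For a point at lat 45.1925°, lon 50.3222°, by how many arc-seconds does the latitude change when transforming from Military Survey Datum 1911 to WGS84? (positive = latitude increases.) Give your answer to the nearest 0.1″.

Δφ = 16.2″

On a sphere of radius R, 1 rad of latitude = R, so Δφ = ΔN / R = 500.0 / 6378000 = 7.8394e-05 rad = 16.170″.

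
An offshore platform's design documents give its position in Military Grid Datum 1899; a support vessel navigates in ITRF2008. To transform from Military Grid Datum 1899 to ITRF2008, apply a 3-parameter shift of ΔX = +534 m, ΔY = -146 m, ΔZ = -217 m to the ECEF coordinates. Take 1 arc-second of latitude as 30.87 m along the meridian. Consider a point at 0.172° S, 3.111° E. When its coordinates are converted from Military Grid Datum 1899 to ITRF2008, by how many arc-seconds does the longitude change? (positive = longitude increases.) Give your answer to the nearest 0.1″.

sin φ = -0.003002, cos φ = 0.999995, sin λ = 0.054271, cos λ = 0.998526.
East component: ΔE = −sin λ·ΔX + cos λ·ΔY = −(0.054271)(534) + (0.998526)(-146) = -174.77 m.
1° of latitude spans 3600 × 30.87 = 111132 m; at latitude φ, 1° of longitude spans that × cos φ = 111131.5 m, so Δλ = -174.77 / 111131.5 × 3600 = -5.661″.

Δλ = -5.7″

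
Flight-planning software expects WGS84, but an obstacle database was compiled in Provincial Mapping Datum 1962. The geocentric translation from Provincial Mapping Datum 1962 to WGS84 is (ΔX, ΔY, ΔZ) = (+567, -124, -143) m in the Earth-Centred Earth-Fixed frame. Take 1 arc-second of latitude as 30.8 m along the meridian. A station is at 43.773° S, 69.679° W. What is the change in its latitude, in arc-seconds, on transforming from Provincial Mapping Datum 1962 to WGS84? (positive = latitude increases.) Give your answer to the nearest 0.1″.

sin φ = -0.691803, cos φ = 0.722086, sin λ = -0.937762, cos λ = 0.347279.
North component: ΔN = −sin φ cos λ·ΔX − sin φ sin λ·ΔY + cos φ·ΔZ = −(-0.691803)(0.347279)(567) − (-0.691803)(-0.937762)(-124) + (0.722086)(-143) = 113.41 m.
1° of latitude spans 3600 × 30.80 = 110880 m, so Δφ = 113.41 / 110880 × 3600 = 3.682″.

Δφ = 3.7″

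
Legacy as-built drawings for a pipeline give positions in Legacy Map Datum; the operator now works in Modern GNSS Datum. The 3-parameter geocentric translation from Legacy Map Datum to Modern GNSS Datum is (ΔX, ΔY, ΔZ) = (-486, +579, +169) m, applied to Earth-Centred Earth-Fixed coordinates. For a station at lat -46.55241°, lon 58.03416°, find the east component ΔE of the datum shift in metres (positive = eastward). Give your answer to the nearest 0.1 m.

ΔE = 718.8 m

The local east axis at (φ, λ) is (−sin λ, cos λ, 0), so ΔE = −sin(58.03416°)·(-486) + cos(58.03416°)·579 = 718.84 m.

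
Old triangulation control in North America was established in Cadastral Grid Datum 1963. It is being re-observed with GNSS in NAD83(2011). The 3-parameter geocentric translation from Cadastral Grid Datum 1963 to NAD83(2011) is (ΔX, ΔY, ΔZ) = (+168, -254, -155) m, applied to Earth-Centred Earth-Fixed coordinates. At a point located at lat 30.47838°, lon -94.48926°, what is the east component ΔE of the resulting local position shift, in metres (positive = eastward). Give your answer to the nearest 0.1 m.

ΔE = 187.4 m

At φ = 30.47838°, λ = -94.48926°: sin φ = 0.507213, cos φ = 0.861821, sin λ = -0.996932, cos λ = -0.078272.
ΔE = −sin λ·ΔX + cos λ·ΔY = −(-0.996932)·(168) + (-0.078272)·(-254) = 187.37 m.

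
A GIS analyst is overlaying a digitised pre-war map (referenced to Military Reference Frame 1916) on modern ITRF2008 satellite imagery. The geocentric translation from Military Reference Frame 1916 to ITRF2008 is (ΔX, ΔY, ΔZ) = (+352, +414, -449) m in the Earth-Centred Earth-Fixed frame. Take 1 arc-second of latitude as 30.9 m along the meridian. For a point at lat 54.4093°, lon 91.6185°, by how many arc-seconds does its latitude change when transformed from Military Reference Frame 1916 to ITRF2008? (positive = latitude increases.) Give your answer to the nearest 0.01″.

Δφ = -19.09″

sin φ = 0.813195, cos φ = 0.581991, sin λ = 0.999601, cos λ = -0.028244.
North component: ΔN = −sin φ cos λ·ΔX − sin φ sin λ·ΔY + cos φ·ΔZ = −(0.813195)(-0.028244)(352) − (0.813195)(0.999601)(414) + (0.581991)(-449) = -589.76 m.
1° of latitude spans 3600 × 30.90 = 111240 m, so Δφ = -589.76 / 111240 × 3600 = -19.086″.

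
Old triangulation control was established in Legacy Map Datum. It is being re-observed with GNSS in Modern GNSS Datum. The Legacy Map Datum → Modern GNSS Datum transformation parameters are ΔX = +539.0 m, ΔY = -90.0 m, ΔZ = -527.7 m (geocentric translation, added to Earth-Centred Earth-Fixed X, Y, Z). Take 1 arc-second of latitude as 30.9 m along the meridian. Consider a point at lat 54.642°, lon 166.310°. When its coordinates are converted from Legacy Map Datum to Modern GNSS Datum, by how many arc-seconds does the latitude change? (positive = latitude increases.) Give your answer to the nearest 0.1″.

sin φ = 0.815552, cos φ = 0.578683, sin λ = 0.236669, cos λ = -0.971590.
North component: ΔN = −sin φ cos λ·ΔX − sin φ sin λ·ΔY + cos φ·ΔZ = −(0.815552)(-0.971590)(539.0) − (0.815552)(0.236669)(-90.0) + (0.578683)(-527.7) = 139.09 m.
1° of latitude spans 3600 × 30.90 = 111240 m, so Δφ = 139.09 / 111240 × 3600 = 4.501″.

Δφ = 4.5″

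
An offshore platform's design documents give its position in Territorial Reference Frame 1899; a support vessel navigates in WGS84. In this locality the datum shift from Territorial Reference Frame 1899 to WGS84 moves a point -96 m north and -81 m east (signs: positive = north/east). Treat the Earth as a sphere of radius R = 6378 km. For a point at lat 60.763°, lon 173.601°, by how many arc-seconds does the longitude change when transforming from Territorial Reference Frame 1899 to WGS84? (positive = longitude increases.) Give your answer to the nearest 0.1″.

Δλ = -5.4″

At latitude 60.763°, cos φ = 0.488423.
One radian of longitude at latitude φ spans R cos φ, so Δλ = ΔE / (R cos φ) = -81.0 / (6378000 × 0.488423) = -2.6002e-05 rad = -5.363″.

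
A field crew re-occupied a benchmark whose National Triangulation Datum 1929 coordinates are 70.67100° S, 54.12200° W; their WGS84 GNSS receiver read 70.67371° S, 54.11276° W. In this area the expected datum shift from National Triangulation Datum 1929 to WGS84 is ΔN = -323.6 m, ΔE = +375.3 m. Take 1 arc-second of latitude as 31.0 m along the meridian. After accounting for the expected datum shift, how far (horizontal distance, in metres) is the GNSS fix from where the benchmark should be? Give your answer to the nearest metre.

Observed coordinate differences: Δφ = -0.00271°, Δλ = +0.00924°.
Converting to metres (1° lat = 111600 m, cos φ = 0.330992): observed ΔN = -302.4 m, observed ΔE = 341.3 m.
Subtracting the expected shift leaves a residual of -302.4 − (-323.6) = 21.2 m north and 341.3 − (375.3) = -34.0 m east.
Residual distance = √(21.2² + (-34.0)²) = 40.0 m.

40 m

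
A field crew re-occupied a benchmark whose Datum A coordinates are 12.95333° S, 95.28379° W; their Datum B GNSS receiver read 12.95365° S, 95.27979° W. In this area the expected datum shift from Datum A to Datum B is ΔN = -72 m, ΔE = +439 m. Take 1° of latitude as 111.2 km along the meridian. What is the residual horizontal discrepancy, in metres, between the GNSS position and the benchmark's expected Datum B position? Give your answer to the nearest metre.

37 m

Observed coordinate differences: Δφ = -0.00032°, Δλ = +0.00400°.
Converting to metres (1° lat = 111200 m, cos φ = 0.974553): observed ΔN = -35.6 m, observed ΔE = 433.5 m.
Subtracting the expected shift leaves a residual of -35.6 − (-72) = 36.4 m north and 433.5 − (439) = -5.5 m east.
Residual distance = √(36.4² + (-5.5)²) = 36.8 m.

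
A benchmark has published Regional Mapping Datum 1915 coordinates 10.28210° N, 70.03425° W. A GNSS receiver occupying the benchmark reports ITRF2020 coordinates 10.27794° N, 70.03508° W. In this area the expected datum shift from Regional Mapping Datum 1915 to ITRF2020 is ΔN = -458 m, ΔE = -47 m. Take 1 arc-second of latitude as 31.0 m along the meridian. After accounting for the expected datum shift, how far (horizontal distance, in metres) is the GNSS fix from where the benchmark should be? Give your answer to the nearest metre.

Observed coordinate differences: Δφ = -0.00416°, Δλ = -0.00083°.
Converting to metres (1° lat = 111600 m, cos φ = 0.983941): observed ΔN = -464.3 m, observed ΔE = -91.1 m.
Subtracting the expected shift leaves a residual of -464.3 − (-458) = -6.3 m north and -91.1 − (-47) = -44.1 m east.
Residual distance = √((-6.3)² + (-44.1)²) = 44.6 m.

45 m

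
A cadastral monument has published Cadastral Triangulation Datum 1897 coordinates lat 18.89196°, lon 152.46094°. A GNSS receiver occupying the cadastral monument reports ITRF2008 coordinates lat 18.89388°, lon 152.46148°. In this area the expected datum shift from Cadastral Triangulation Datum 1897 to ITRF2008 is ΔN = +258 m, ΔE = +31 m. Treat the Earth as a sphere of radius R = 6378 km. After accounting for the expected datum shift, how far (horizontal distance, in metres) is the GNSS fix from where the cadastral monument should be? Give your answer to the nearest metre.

Observed coordinate differences: Δφ = +0.00192°, Δλ = +0.00054°.
Converting to metres (1° lat = 111317 m, cos φ = 0.946131): observed ΔN = 213.7 m, observed ΔE = 56.9 m.
Subtracting the expected shift leaves a residual of 213.7 − (258) = -44.3 m north and 56.9 − (31) = 25.9 m east.
Residual distance = √((-44.3)² + 25.9²) = 51.3 m.

51 m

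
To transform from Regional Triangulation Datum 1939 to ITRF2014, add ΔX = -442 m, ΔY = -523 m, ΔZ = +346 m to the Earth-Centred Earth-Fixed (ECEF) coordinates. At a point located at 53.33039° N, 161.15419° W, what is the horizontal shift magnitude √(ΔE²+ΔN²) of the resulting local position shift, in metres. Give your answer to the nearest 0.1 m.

The local east axis at (φ, λ) is (−sin λ, cos λ, 0), so ΔE = −sin(-161.15419°)·(-442) + cos(-161.15419°)·(-523) = 352.19 m.
The local north axis is (−sin φ cos λ, −sin φ sin λ, cos φ), giving ΔN = -335.519 − 135.506 + 206.631 = -264.39 m.
Horizontal magnitude = √(ΔE² + ΔN²) = √(352.19² + (-264.39)²) = 440.39 m.

440.4 m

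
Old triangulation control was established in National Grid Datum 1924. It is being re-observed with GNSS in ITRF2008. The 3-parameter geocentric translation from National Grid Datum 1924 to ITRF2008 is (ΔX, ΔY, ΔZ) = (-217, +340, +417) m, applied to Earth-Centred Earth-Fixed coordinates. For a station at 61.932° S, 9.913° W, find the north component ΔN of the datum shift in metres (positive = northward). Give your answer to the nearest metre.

At φ = -61.932°, λ = -9.913°: sin φ = -0.882390, cos φ = 0.470519, sin λ = -0.172153, cos λ = 0.985070.
ΔN = −sin φ cos λ·ΔX − sin φ sin λ·ΔY + cos φ·ΔZ = −(-0.882390)(0.985070)(-217) − (-0.882390)(-0.172153)(340) + (0.470519)(417) = -44.06 m.

ΔN = -44 m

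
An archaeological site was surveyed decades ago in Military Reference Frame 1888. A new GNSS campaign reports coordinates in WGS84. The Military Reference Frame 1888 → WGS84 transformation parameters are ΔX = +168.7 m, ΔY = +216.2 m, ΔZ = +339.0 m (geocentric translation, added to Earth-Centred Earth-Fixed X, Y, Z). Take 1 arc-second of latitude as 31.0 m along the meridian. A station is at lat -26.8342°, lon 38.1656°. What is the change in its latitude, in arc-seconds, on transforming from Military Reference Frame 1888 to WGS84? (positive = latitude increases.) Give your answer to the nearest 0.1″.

Δφ = 13.6″

sin φ = -0.451410, cos φ = 0.892317, sin λ = 0.617936, cos λ = 0.786228.
North component: ΔN = −sin φ cos λ·ΔX − sin φ sin λ·ΔY + cos φ·ΔZ = −(-0.451410)(0.786228)(168.7) − (-0.451410)(0.617936)(216.2) + (0.892317)(339.0) = 422.68 m.
1° of latitude spans 3600 × 31.00 = 111600 m, so Δφ = 422.68 / 111600 × 3600 = 13.635″.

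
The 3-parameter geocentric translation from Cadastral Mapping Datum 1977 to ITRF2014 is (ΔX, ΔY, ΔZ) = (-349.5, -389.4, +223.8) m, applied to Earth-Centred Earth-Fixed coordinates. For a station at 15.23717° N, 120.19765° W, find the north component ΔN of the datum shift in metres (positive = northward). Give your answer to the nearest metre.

At φ = 15.23717°, λ = -120.19765°: sin φ = 0.262815, cos φ = 0.964846, sin λ = -0.864295, cos λ = -0.502984.
ΔN = −sin φ cos λ·ΔX − sin φ sin λ·ΔY + cos φ·ΔZ = −(0.262815)(-0.502984)(-349.5) − (0.262815)(-0.864295)(-389.4) + (0.964846)(223.8) = 81.28 m.

ΔN = 81 m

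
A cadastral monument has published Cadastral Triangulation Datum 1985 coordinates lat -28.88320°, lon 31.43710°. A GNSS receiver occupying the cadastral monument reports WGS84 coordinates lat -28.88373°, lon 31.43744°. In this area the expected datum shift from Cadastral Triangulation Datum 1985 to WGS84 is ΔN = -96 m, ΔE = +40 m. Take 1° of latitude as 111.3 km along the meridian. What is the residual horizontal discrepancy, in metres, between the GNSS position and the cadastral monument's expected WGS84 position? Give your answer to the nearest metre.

Observed coordinate differences: Δφ = -0.00053°, Δλ = +0.00034°.
Converting to metres (1° lat = 111300 m, cos φ = 0.875606): observed ΔN = -59.0 m, observed ΔE = 33.1 m.
Subtracting the expected shift leaves a residual of -59.0 − (-96) = 37.0 m north and 33.1 − (40) = -6.9 m east.
Residual distance = √(37.0² + (-6.9)²) = 37.6 m.

38 m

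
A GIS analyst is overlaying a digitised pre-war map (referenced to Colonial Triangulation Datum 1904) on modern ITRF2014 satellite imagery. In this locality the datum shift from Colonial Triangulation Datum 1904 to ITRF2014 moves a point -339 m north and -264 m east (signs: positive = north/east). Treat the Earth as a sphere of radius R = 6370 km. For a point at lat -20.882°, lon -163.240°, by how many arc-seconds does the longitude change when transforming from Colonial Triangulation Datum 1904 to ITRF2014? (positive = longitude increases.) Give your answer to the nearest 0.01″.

At latitude -20.882°, cos φ = 0.934317.
One radian of longitude at latitude φ spans R cos φ, so Δλ = ΔE / (R cos φ) = -264.0 / (6370000 × 0.934317) = -4.4358e-05 rad = -9.149″.

Δλ = -9.15″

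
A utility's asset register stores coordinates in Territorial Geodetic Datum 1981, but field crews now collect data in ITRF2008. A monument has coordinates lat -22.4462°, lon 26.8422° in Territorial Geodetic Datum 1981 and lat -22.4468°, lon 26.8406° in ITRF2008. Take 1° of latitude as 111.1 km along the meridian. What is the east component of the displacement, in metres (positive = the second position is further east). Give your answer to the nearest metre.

ΔE = -164 m

Δφ = -22.4468° − -22.4462° = -0.0006°; Δλ = 26.8406° − 26.8422° = -0.0016°.
ΔN = Δφ × 111100 = -66.7 m; ΔE = Δλ × 111100 × cos(-22.4462°) = -0.0016 × 111100 × 0.924238 = -164.3 m.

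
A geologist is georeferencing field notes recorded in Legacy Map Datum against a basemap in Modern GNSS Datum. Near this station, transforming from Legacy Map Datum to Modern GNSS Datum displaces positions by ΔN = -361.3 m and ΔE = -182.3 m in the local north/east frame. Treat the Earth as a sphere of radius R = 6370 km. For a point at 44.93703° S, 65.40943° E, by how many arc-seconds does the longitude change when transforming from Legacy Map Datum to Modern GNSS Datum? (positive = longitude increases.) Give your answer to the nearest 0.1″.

At latitude -44.93703°, cos φ = 0.707883.
One radian of longitude at latitude φ spans R cos φ, so Δλ = ΔE / (R cos φ) = -182.3 / (6370000 × 0.707883) = -4.0428e-05 rad = -8.339″.

Δλ = -8.3″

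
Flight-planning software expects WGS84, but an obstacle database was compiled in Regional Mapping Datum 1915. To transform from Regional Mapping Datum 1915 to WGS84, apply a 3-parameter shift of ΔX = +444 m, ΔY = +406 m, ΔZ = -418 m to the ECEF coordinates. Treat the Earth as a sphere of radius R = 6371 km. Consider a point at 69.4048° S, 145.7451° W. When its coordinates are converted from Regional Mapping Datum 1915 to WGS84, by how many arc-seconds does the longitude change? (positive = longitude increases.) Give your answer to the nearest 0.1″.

Δλ = -7.9″

sin φ = -0.936089, cos φ = 0.351763, sin λ = -0.562876, cos λ = -0.826542.
East component: ΔE = −sin λ·ΔX + cos λ·ΔY = −(-0.562876)(444) + (-0.826542)(406) = -85.66 m.
1° of latitude spans πR/180 = 111195 m; at latitude φ, 1° of longitude spans that × cos φ = 39114.3 m, so Δλ = -85.66 / 39114.3 × 3600 = -7.884″.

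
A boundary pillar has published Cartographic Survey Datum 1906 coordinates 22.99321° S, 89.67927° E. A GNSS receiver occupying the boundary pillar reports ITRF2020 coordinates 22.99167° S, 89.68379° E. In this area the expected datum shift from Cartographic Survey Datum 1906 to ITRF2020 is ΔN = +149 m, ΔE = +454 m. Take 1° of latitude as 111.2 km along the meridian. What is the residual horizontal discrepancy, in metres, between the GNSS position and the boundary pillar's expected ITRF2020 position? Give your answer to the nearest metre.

24 m

Observed coordinate differences: Δφ = +0.00154°, Δλ = +0.00452°.
Converting to metres (1° lat = 111200 m, cos φ = 0.920551): observed ΔN = 171.2 m, observed ΔE = 462.7 m.
Subtracting the expected shift leaves a residual of 171.2 − (149) = 22.2 m north and 462.7 − (454) = 8.7 m east.
Residual distance = √(22.2² + 8.7²) = 23.9 m.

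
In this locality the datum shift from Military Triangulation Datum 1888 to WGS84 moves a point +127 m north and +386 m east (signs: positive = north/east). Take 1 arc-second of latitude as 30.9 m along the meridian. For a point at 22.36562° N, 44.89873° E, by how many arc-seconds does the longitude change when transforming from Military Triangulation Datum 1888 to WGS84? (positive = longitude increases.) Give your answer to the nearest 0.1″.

At latitude 22.36562°, cos φ = 0.924775.
1″ of longitude at this latitude = 30.90 × cos φ = 28.5755 m, so Δλ = 386.0 / 28.5755 = 13.508″.

Δλ = 13.5″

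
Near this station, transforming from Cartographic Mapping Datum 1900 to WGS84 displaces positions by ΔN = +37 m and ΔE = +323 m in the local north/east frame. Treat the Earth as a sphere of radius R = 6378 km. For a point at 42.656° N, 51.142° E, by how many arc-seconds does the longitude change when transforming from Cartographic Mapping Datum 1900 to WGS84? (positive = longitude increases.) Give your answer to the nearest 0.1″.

At latitude 42.656°, cos φ = 0.735435.
One radian of longitude at latitude φ spans R cos φ, so Δλ = ΔE / (R cos φ) = 323.0 / (6378000 × 0.735435) = 6.8861e-05 rad = 14.204″.

Δλ = 14.2″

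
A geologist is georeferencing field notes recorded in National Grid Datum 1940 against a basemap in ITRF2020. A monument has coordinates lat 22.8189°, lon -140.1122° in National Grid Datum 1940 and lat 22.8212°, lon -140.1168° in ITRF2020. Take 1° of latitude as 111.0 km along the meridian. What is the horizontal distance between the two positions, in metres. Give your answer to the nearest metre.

535 m

Δφ = 22.8212° − 22.8189° = +0.0023°; Δλ = -140.1168° − -140.1122° = -0.0046°.
ΔN = Δφ × 111000 = 255.3 m; ΔE = Δλ × 111000 × cos(22.8189°) = -0.0046 × 111000 × 0.921735 = -470.6 m.
Distance = √(ΔE² + ΔN²) = √((-470.6)² + 255.3²) = 535.4 m.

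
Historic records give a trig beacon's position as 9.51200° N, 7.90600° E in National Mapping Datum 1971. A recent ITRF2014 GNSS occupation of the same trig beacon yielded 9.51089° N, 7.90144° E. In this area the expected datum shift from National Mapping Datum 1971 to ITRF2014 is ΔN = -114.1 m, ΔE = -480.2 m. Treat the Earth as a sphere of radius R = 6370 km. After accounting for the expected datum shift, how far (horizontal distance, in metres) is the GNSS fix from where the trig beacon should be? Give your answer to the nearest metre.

Observed coordinate differences: Δφ = -0.00111°, Δλ = -0.00456°.
Converting to metres (1° lat = 111177 m, cos φ = 0.986251): observed ΔN = -123.4 m, observed ΔE = -500.0 m.
Subtracting the expected shift leaves a residual of -123.4 − (-114.1) = -9.3 m north and -500.0 − (-480.2) = -19.8 m east.
Residual distance = √((-9.3)² + (-19.8)²) = 21.9 m.

22 m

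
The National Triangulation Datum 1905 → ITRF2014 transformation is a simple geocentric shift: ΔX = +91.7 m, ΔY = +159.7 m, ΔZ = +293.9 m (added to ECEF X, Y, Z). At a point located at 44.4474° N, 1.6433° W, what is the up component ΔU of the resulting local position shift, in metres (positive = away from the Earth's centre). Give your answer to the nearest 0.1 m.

At φ = 44.4474°, λ = -1.6433°: sin φ = 0.700254, cos φ = 0.713894, sin λ = -0.028677, cos λ = 0.999589.
ΔU = cos φ cos λ·ΔX + cos φ sin λ·ΔY + sin φ·ΔZ = (0.713894)(0.999589)(91.7) + (0.713894)(-0.028677)(159.7) + (0.700254)(293.9) = 267.97 m.

ΔU = 268.0 m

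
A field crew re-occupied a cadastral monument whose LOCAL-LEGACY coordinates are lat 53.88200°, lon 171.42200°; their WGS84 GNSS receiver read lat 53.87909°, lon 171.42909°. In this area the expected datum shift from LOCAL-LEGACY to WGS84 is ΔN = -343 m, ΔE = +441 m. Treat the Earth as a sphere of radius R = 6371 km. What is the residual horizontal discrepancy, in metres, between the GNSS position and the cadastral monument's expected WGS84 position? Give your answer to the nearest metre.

Observed coordinate differences: Δφ = -0.00291°, Δλ = +0.00709°.
Converting to metres (1° lat = 111195 m, cos φ = 0.589450): observed ΔN = -323.6 m, observed ΔE = 464.7 m.
Subtracting the expected shift leaves a residual of -323.6 − (-343) = 19.4 m north and 464.7 − (441) = 23.7 m east.
Residual distance = √(19.4² + 23.7²) = 30.6 m.

31 m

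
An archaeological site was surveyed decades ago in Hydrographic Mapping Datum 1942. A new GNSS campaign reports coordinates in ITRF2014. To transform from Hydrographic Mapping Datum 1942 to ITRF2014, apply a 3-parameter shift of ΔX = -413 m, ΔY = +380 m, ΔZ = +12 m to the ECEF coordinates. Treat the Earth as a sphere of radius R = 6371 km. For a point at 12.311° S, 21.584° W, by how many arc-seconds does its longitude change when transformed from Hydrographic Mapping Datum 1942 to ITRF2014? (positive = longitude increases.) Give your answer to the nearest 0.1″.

sin φ = -0.213218, cos φ = 0.977005, sin λ = -0.367865, cos λ = 0.929879.
East component: ΔE = −sin λ·ΔX + cos λ·ΔY = −(-0.367865)(-413) + (0.929879)(380) = 201.43 m.
1° of latitude spans πR/180 = 111195 m; at latitude φ, 1° of longitude spans that × cos φ = 108638.0 m, so Δλ = 201.43 / 108638.0 × 3600 = 6.675″.

Δλ = 6.7″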